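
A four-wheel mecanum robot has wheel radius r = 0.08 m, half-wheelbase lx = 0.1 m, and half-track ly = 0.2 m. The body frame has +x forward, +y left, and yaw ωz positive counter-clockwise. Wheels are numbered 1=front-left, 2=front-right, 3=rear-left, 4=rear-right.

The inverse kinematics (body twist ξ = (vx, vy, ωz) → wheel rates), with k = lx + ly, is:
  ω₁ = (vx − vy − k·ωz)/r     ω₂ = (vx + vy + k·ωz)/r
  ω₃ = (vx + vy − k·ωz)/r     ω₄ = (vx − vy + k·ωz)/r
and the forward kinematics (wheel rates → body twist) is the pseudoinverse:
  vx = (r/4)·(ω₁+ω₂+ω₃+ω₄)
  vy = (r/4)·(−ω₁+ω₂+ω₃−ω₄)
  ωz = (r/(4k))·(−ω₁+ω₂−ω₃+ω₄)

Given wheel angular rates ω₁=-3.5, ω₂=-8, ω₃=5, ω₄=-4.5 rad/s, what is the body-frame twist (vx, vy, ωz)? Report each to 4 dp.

(-0.2200, 0.1000, -0.9333)

k = lx + ly = 0.1 + 0.2 = 0.3000
ω₁+ω₂+ω₃+ω₄ = -11.0000  →  vx = (0.08/4)·-11.0000 = -0.2200
−ω₁+ω₂+ω₃−ω₄ = 5.0000  →  vy = (0.08/4)·5.0000 = 0.1000
−ω₁+ω₂−ω₃+ω₄ = -14.0000  →  ωz = (0.08/1.2000)·-14.0000 = -0.9333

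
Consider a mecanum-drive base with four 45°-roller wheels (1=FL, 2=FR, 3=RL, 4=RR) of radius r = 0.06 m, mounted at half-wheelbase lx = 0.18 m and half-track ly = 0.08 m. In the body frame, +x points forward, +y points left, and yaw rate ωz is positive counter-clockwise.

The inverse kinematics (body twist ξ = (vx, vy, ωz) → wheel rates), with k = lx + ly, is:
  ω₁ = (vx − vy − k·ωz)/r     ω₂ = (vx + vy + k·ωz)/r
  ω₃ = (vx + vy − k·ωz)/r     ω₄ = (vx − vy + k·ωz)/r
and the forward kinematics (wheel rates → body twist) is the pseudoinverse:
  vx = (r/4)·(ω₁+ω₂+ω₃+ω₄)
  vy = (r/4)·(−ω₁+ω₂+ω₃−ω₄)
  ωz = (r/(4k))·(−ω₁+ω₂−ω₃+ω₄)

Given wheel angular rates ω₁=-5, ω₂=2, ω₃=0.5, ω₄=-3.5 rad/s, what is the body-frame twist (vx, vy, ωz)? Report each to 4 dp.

k = lx + ly = 0.18 + 0.08 = 0.2600
ω₁+ω₂+ω₃+ω₄ = -6.0000  →  vx = (0.06/4)·-6.0000 = -0.0900
−ω₁+ω₂+ω₃−ω₄ = 11.0000  →  vy = (0.06/4)·11.0000 = 0.1650
−ω₁+ω₂−ω₃+ω₄ = 3.0000  →  ωz = (0.06/1.0400)·3.0000 = 0.1731

(-0.0900, 0.1650, 0.1731)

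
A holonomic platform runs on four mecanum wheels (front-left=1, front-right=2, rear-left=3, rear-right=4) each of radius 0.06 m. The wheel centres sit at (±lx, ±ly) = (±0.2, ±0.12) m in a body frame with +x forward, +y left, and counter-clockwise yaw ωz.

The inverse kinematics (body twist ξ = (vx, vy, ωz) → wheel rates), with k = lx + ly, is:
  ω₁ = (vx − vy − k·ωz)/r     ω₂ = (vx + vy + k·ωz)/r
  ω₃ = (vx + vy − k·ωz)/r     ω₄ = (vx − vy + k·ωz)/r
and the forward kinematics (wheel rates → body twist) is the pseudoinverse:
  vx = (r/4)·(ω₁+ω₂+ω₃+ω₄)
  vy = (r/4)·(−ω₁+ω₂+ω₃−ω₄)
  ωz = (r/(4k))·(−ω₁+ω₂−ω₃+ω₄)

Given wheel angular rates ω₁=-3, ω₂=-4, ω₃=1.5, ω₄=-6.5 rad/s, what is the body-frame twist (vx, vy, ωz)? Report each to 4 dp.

k = lx + ly = 0.2 + 0.12 = 0.3200
ω₁+ω₂+ω₃+ω₄ = -12.0000  →  vx = (0.06/4)·-12.0000 = -0.1800
−ω₁+ω₂+ω₃−ω₄ = 7.0000  →  vy = (0.06/4)·7.0000 = 0.1050
−ω₁+ω₂−ω₃+ω₄ = -9.0000  →  ωz = (0.06/1.2800)·-9.0000 = -0.4219

(-0.1800, 0.1050, -0.4219)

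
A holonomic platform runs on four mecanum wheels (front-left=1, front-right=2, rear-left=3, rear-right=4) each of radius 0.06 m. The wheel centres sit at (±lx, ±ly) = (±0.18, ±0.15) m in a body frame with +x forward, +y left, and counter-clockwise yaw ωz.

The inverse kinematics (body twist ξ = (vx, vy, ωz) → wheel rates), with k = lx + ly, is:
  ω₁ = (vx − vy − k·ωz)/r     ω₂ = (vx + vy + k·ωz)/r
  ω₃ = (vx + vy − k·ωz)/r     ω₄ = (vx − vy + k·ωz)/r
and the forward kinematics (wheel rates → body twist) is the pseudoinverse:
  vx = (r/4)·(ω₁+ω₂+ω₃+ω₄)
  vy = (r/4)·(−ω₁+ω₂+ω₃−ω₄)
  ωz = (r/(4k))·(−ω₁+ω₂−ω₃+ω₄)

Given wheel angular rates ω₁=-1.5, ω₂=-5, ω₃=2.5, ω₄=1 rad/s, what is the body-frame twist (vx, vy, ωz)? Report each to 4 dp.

k = lx + ly = 0.18 + 0.15 = 0.3300
ω₁+ω₂+ω₃+ω₄ = -3.0000  →  vx = (0.06/4)·-3.0000 = -0.0450
−ω₁+ω₂+ω₃−ω₄ = -2.0000  →  vy = (0.06/4)·-2.0000 = -0.0300
−ω₁+ω₂−ω₃+ω₄ = -5.0000  →  ωz = (0.06/1.3200)·-5.0000 = -0.2273

(-0.0450, -0.0300, -0.2273)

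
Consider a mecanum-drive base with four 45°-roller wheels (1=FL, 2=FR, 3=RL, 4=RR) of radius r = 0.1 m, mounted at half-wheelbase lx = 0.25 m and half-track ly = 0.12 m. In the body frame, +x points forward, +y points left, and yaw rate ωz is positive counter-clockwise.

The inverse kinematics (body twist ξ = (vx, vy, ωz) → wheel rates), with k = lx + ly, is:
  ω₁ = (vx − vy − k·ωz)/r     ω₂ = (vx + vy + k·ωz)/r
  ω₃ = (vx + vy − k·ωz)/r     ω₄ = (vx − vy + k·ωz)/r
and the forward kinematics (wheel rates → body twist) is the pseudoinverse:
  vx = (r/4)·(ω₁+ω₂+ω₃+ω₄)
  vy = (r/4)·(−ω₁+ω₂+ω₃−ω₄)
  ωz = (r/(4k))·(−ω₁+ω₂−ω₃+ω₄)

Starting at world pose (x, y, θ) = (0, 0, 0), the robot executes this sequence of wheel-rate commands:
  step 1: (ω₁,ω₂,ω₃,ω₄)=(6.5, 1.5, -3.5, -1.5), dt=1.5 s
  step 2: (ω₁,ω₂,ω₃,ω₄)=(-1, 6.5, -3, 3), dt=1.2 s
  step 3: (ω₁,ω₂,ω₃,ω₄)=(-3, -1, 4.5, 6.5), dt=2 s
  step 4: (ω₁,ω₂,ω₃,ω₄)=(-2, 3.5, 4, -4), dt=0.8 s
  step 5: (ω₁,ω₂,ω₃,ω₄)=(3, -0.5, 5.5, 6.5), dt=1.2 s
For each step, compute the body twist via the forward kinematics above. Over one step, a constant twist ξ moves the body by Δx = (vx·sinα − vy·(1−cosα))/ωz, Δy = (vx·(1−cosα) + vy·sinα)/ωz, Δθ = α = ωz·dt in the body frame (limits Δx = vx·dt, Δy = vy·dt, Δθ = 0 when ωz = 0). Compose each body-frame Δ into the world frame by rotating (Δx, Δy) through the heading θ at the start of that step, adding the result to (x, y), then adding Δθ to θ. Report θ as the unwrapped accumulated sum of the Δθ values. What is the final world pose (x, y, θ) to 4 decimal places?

(0.4527, 0.5400, 0.9932)

step 1: ξ=(vx,vy,ωz)=(0.0750, -0.1750, -0.2027), dt=1.5 → body Δ=(0.0712, -0.2754, -0.3041) → world pose (0.0712, -0.2754, -0.3041)
step 2: ξ=(vx,vy,ωz)=(0.1375, 0.0375, 0.9122), dt=1.2 → body Δ=(0.1117, 0.1182, 1.0946) → world pose (0.2131, -0.1961, 0.7905)
step 3: ξ=(vx,vy,ωz)=(0.1750, 0.0000, 0.2703), dt=2.0 → body Δ=(0.3332, 0.0923, 0.5405) → world pose (0.3819, 0.1056, 1.3311)
step 4: ξ=(vx,vy,ωz)=(0.0375, 0.3375, -0.1689), dt=0.8 → body Δ=(0.0481, 0.2672, -0.1351) → world pose (0.1338, 0.2158, 1.1959)
step 5: ξ=(vx,vy,ωz)=(0.3625, -0.1125, -0.1689), dt=1.2 → body Δ=(0.4184, -0.1780, -0.2027) → world pose (0.4527, 0.5400, 0.9932)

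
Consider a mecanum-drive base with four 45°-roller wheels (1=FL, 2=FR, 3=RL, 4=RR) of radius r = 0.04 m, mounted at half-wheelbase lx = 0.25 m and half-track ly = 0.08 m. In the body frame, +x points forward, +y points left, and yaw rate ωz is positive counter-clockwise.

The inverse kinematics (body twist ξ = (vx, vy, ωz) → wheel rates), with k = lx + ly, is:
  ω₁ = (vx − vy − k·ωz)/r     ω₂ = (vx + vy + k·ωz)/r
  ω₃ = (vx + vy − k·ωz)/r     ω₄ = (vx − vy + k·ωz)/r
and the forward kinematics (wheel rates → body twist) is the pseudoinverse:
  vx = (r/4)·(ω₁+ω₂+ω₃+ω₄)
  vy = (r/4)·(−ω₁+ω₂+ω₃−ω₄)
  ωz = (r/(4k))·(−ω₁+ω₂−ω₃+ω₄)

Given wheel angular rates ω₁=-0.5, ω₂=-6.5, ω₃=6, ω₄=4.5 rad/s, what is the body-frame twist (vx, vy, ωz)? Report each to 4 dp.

k = lx + ly = 0.25 + 0.08 = 0.3300
ω₁+ω₂+ω₃+ω₄ = 3.5000  →  vx = (0.04/4)·3.5000 = 0.0350
−ω₁+ω₂+ω₃−ω₄ = -4.5000  →  vy = (0.04/4)·-4.5000 = -0.0450
−ω₁+ω₂−ω₃+ω₄ = -7.5000  →  ωz = (0.04/1.3200)·-7.5000 = -0.2273

(0.0350, -0.0450, -0.2273)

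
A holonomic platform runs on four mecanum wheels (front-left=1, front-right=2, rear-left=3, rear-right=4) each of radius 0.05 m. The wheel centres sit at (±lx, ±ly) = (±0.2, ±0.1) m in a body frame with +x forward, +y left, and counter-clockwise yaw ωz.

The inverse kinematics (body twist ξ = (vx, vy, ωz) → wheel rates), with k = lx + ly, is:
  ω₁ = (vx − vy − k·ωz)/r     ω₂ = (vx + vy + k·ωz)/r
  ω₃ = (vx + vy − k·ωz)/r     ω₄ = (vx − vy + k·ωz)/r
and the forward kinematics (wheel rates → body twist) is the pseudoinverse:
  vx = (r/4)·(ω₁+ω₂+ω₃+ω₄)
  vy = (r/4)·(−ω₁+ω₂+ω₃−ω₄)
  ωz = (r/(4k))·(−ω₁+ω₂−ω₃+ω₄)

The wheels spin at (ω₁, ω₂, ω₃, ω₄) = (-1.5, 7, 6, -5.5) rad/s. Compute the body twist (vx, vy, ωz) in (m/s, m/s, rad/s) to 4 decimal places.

k = lx + ly = 0.2 + 0.1 = 0.3000
ω₁+ω₂+ω₃+ω₄ = 6.0000  →  vx = (0.05/4)·6.0000 = 0.0750
−ω₁+ω₂+ω₃−ω₄ = 20.0000  →  vy = (0.05/4)·20.0000 = 0.2500
−ω₁+ω₂−ω₃+ω₄ = -3.0000  →  ωz = (0.05/1.2000)·-3.0000 = -0.1250

(0.0750, 0.2500, -0.1250)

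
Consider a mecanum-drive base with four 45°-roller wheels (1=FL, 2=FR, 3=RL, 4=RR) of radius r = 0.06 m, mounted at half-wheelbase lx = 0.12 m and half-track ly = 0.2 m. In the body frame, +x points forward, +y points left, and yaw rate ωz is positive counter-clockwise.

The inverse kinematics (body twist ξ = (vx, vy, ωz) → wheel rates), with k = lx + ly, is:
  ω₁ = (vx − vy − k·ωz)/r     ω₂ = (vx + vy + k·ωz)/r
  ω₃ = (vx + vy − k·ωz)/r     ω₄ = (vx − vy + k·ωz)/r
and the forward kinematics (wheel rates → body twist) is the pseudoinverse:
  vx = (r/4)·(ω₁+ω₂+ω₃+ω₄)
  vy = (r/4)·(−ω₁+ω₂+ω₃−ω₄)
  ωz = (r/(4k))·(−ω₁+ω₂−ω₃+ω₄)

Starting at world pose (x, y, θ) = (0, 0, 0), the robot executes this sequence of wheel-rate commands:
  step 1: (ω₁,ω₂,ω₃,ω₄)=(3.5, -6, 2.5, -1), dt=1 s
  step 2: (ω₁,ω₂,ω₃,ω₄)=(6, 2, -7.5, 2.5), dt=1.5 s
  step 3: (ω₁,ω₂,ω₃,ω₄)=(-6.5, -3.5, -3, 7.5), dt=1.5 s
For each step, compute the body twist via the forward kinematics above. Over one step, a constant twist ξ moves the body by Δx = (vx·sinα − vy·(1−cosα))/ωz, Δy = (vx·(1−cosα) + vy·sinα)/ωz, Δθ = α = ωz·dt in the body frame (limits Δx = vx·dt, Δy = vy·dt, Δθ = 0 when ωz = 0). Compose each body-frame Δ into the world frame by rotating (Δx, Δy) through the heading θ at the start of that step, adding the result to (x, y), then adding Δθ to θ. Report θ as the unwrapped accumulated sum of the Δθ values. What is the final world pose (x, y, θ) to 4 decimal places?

step 1: ξ=(vx,vy,ωz)=(-0.0150, -0.0900, -0.6094), dt=1.0 → body Δ=(-0.0407, -0.0801, -0.6094) → world pose (-0.0407, -0.0801, -0.6094)
step 2: ξ=(vx,vy,ωz)=(0.0450, -0.2100, 0.2812), dt=1.5 → body Δ=(0.1310, -0.2917, 0.4219) → world pose (-0.1002, -0.3943, -0.1875)
step 3: ξ=(vx,vy,ωz)=(-0.0825, -0.1125, 0.6328), dt=1.5 → body Δ=(-0.0317, -0.1990, 0.9492) → world pose (-0.1685, -0.5839, 0.7617)

(-0.1685, -0.5839, 0.7617)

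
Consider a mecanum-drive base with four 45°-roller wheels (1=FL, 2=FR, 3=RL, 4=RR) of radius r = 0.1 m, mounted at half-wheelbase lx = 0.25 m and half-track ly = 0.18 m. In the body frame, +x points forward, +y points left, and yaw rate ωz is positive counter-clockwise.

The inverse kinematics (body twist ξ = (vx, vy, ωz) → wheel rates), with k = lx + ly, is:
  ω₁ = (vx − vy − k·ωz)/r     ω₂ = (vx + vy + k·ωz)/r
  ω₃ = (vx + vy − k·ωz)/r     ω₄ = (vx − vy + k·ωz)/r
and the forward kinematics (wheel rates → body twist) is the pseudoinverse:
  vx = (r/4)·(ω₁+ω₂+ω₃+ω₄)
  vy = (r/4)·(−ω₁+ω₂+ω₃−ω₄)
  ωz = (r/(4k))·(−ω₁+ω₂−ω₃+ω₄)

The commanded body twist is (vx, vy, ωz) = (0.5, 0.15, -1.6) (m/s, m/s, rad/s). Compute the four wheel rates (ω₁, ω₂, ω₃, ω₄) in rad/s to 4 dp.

k = lx + ly = 0.25 + 0.18 = 0.4300;  k·ωz = 0.4300·-1.6 = -0.6880
ω₁ (FL) = (vx − vy − k·ωz)/r = 1.0380/0.1 = 10.3800
ω₂ (FR) = (vx + vy + k·ωz)/r = -0.0380/0.1 = -0.3800
ω₃ (RL) = (vx + vy − k·ωz)/r = 1.3380/0.1 = 13.3800
ω₄ (RR) = (vx − vy + k·ωz)/r = -0.3380/0.1 = -3.3800

(10.3800, -0.3800, 13.3800, -3.3800)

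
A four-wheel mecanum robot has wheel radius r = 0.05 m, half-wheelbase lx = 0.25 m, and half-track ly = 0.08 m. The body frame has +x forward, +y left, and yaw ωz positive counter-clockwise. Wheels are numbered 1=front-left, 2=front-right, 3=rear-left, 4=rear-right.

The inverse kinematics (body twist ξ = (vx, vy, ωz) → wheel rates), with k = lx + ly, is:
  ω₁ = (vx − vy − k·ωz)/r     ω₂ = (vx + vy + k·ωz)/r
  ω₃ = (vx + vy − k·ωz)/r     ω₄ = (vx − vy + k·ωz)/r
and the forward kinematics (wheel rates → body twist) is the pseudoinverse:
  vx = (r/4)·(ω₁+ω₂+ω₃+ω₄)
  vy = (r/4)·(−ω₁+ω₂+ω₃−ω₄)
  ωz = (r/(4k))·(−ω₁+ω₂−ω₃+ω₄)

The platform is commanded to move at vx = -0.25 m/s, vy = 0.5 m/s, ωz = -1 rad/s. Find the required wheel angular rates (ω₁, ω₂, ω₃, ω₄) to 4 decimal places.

(-8.4000, -1.6000, 11.6000, -21.6000)

k = lx + ly = 0.25 + 0.08 = 0.3300;  k·ωz = 0.3300·-1 = -0.3300
ω₁ (FL) = (vx − vy − k·ωz)/r = -0.4200/0.05 = -8.4000
ω₂ (FR) = (vx + vy + k·ωz)/r = -0.0800/0.05 = -1.6000
ω₃ (RL) = (vx + vy − k·ωz)/r = 0.5800/0.05 = 11.6000
ω₄ (RR) = (vx − vy + k·ωz)/r = -1.0800/0.05 = -21.6000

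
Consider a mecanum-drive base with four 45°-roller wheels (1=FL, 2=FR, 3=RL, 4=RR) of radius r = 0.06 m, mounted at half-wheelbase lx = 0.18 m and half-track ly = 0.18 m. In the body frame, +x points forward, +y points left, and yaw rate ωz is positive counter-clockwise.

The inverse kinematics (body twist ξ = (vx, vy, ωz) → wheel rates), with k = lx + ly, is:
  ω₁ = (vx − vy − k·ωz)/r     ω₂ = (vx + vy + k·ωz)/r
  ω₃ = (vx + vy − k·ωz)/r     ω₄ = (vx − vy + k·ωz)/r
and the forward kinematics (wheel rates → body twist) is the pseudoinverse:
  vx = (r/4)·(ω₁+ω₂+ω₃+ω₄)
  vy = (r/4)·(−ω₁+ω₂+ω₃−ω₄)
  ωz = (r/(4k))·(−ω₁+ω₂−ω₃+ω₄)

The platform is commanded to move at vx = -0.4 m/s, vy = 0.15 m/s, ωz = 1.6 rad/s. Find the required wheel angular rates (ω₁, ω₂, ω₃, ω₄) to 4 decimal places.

(-18.7667, 5.4333, -13.7667, 0.4333)

k = lx + ly = 0.18 + 0.18 = 0.3600;  k·ωz = 0.3600·1.6 = 0.5760
ω₁ (FL) = (vx − vy − k·ωz)/r = -1.1260/0.06 = -18.7667
ω₂ (FR) = (vx + vy + k·ωz)/r = 0.3260/0.06 = 5.4333
ω₃ (RL) = (vx + vy − k·ωz)/r = -0.8260/0.06 = -13.7667
ω₄ (RR) = (vx − vy + k·ωz)/r = 0.0260/0.06 = 0.4333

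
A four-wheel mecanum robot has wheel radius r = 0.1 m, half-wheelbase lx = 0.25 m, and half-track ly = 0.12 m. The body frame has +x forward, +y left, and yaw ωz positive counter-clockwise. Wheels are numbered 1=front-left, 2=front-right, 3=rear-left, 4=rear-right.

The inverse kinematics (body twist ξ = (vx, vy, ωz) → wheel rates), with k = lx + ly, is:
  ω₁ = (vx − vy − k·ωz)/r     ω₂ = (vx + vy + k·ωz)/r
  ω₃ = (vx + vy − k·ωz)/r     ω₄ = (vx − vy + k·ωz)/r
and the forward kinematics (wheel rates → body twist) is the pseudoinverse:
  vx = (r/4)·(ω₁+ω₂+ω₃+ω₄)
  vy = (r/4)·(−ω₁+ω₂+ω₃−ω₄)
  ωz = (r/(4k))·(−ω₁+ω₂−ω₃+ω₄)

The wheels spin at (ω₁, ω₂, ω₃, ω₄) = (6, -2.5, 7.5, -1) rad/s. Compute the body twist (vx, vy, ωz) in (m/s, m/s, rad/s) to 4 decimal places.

k = lx + ly = 0.25 + 0.12 = 0.3700
ω₁+ω₂+ω₃+ω₄ = 10.0000  →  vx = (0.1/4)·10.0000 = 0.2500
−ω₁+ω₂+ω₃−ω₄ = 0.0000  →  vy = (0.1/4)·0.0000 = 0.0000
−ω₁+ω₂−ω₃+ω₄ = -17.0000  →  ωz = (0.1/1.4800)·-17.0000 = -1.1486

(0.2500, 0.0000, -1.1486)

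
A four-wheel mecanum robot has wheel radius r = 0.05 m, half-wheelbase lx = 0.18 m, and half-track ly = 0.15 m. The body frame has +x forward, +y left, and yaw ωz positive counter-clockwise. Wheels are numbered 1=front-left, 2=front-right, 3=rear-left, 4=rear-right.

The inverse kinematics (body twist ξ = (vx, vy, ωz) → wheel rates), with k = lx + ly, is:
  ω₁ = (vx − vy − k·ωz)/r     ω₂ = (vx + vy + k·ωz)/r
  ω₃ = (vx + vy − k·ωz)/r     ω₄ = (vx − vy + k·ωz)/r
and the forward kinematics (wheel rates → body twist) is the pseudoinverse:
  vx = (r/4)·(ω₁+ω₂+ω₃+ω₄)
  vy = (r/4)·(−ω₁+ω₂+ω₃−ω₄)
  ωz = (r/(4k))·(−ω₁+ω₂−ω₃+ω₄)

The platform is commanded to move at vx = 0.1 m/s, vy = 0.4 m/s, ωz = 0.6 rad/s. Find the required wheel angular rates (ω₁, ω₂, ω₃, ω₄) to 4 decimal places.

(-9.9600, 13.9600, 6.0400, -2.0400)

k = lx + ly = 0.18 + 0.15 = 0.3300;  k·ωz = 0.3300·0.6 = 0.1980
ω₁ (FL) = (vx − vy − k·ωz)/r = -0.4980/0.05 = -9.9600
ω₂ (FR) = (vx + vy + k·ωz)/r = 0.6980/0.05 = 13.9600
ω₃ (RL) = (vx + vy − k·ωz)/r = 0.3020/0.05 = 6.0400
ω₄ (RR) = (vx − vy + k·ωz)/r = -0.1020/0.05 = -2.0400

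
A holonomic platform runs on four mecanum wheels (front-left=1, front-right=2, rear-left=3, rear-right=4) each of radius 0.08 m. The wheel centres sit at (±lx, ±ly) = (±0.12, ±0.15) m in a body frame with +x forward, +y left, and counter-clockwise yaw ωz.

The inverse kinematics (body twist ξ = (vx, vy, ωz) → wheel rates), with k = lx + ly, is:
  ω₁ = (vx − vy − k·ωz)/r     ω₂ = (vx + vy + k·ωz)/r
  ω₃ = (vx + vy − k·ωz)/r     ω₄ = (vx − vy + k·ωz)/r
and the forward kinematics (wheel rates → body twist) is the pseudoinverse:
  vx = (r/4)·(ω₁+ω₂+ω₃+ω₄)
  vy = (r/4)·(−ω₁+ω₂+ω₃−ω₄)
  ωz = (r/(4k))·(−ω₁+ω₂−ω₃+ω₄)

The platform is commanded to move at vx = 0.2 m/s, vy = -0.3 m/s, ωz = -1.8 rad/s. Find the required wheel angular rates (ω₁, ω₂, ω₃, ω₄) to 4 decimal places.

k = lx + ly = 0.12 + 0.15 = 0.2700;  k·ωz = 0.2700·-1.8 = -0.4860
ω₁ (FL) = (vx − vy − k·ωz)/r = 0.9860/0.08 = 12.3250
ω₂ (FR) = (vx + vy + k·ωz)/r = -0.5860/0.08 = -7.3250
ω₃ (RL) = (vx + vy − k·ωz)/r = 0.3860/0.08 = 4.8250
ω₄ (RR) = (vx − vy + k·ωz)/r = 0.0140/0.08 = 0.1750

(12.3250, -7.3250, 4.8250, 0.1750)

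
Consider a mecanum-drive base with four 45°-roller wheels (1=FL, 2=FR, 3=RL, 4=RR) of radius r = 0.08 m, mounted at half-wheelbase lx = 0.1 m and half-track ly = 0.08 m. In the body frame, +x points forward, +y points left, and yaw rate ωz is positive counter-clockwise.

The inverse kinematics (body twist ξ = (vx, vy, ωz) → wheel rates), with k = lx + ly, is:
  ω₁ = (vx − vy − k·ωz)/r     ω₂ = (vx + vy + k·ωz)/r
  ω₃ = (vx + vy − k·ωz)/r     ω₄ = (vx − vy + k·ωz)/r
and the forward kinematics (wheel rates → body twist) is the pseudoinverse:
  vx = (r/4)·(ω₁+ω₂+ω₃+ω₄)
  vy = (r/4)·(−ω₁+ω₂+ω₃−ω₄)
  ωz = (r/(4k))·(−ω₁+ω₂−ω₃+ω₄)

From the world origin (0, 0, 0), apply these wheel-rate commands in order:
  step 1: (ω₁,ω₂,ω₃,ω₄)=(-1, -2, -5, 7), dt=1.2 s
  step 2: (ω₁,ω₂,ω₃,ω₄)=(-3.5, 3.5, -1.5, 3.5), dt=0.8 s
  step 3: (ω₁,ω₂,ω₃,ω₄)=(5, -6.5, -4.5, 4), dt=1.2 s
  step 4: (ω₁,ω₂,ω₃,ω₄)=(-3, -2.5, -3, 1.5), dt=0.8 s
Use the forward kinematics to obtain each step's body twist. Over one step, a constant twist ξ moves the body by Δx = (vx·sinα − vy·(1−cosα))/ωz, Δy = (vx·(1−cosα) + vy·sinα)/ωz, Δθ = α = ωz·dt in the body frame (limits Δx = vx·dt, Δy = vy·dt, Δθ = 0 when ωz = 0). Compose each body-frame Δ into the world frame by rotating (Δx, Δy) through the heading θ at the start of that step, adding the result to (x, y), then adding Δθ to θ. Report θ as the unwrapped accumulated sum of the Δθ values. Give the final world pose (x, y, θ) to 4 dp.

(0.6350, 0.0499, 2.5778)

step 1: ξ=(vx,vy,ωz)=(-0.0200, -0.2600, 1.2222), dt=1.2 → body Δ=(0.1743, -0.2262, 1.4667) → world pose (0.1743, -0.2262, 1.4667)
step 2: ξ=(vx,vy,ωz)=(0.0400, 0.0400, 1.3333), dt=0.8 → body Δ=(0.0108, 0.0418, 1.0667) → world pose (0.1339, -0.2112, 2.5333)
step 3: ξ=(vx,vy,ωz)=(-0.0400, -0.4000, -0.3333), dt=1.2 → body Δ=(-0.1415, -0.4578, -0.4000) → world pose (0.5116, 0.0837, 2.1333)
step 4: ξ=(vx,vy,ωz)=(-0.1400, -0.0800, 0.5556), dt=0.8 → body Δ=(-0.0944, -0.0864, 0.4444) → world pose (0.6350, 0.0499, 2.5778)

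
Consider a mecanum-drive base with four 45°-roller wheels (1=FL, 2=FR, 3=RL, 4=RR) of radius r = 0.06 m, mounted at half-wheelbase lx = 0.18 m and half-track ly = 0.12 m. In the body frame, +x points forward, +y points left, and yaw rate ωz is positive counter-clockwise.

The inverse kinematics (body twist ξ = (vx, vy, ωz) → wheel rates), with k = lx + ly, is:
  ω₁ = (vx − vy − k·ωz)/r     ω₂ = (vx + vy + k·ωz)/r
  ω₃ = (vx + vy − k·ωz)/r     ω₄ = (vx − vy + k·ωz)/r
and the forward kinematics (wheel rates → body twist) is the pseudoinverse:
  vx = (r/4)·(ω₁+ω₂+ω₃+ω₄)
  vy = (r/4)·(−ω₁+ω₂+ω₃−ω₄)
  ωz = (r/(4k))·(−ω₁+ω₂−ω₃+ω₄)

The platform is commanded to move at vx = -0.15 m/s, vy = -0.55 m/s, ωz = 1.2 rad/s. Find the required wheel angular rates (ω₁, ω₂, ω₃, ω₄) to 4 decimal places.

k = lx + ly = 0.18 + 0.12 = 0.3000;  k·ωz = 0.3000·1.2 = 0.3600
ω₁ (FL) = (vx − vy − k·ωz)/r = 0.0400/0.06 = 0.6667
ω₂ (FR) = (vx + vy + k·ωz)/r = -0.3400/0.06 = -5.6667
ω₃ (RL) = (vx + vy − k·ωz)/r = -1.0600/0.06 = -17.6667
ω₄ (RR) = (vx − vy + k·ωz)/r = 0.7600/0.06 = 12.6667

(0.6667, -5.6667, -17.6667, 12.6667)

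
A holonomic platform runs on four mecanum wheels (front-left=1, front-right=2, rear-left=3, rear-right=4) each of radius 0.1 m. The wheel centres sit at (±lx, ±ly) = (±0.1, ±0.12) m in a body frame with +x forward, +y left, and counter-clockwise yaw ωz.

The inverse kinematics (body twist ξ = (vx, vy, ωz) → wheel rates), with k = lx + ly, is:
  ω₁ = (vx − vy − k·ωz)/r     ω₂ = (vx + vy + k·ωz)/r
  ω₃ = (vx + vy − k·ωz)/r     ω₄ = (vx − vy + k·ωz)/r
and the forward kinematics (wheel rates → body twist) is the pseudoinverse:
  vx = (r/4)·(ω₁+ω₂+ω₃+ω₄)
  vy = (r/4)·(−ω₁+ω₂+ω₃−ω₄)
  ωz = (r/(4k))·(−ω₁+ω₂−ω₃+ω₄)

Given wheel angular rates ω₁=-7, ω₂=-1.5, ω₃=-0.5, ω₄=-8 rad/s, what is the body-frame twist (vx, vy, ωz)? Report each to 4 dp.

(-0.4250, 0.3250, -0.2273)

k = lx + ly = 0.1 + 0.12 = 0.2200
ω₁+ω₂+ω₃+ω₄ = -17.0000  →  vx = (0.1/4)·-17.0000 = -0.4250
−ω₁+ω₂+ω₃−ω₄ = 13.0000  →  vy = (0.1/4)·13.0000 = 0.3250
−ω₁+ω₂−ω₃+ω₄ = -2.0000  →  ωz = (0.1/0.8800)·-2.0000 = -0.2273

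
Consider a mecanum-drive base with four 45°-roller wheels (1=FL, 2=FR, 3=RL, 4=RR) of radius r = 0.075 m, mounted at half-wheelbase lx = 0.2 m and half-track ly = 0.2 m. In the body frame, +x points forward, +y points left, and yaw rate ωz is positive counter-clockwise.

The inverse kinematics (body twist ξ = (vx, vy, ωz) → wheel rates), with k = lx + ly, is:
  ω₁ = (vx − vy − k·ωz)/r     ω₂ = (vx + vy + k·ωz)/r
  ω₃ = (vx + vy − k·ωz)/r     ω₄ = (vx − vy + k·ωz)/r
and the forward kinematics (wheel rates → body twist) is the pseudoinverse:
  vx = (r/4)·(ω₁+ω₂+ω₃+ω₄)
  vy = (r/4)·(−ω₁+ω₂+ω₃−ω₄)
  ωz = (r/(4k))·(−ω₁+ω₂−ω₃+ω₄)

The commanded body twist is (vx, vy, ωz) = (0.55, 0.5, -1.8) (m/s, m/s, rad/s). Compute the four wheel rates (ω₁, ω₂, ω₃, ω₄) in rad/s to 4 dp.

k = lx + ly = 0.2 + 0.2 = 0.4000;  k·ωz = 0.4000·-1.8 = -0.7200
ω₁ (FL) = (vx − vy − k·ωz)/r = 0.7700/0.075 = 10.2667
ω₂ (FR) = (vx + vy + k·ωz)/r = 0.3300/0.075 = 4.4000
ω₃ (RL) = (vx + vy − k·ωz)/r = 1.7700/0.075 = 23.6000
ω₄ (RR) = (vx − vy + k·ωz)/r = -0.6700/0.075 = -8.9333

(10.2667, 4.4000, 23.6000, -8.9333)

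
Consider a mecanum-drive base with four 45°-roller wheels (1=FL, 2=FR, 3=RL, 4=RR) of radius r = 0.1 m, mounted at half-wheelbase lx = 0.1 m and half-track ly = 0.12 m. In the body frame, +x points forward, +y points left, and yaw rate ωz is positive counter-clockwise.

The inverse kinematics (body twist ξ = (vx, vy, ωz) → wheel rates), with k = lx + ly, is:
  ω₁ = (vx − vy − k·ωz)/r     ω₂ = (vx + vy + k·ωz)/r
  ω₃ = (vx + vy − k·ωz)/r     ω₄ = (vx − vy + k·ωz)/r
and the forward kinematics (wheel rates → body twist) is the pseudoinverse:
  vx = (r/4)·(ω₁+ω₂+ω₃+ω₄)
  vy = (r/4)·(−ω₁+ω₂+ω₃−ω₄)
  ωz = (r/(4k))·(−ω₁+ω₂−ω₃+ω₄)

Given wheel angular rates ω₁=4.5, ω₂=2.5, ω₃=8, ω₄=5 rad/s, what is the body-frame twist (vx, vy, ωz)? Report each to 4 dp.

(0.5000, 0.0250, -0.5682)

k = lx + ly = 0.1 + 0.12 = 0.2200
ω₁+ω₂+ω₃+ω₄ = 20.0000  →  vx = (0.1/4)·20.0000 = 0.5000
−ω₁+ω₂+ω₃−ω₄ = 1.0000  →  vy = (0.1/4)·1.0000 = 0.0250
−ω₁+ω₂−ω₃+ω₄ = -5.0000  →  ωz = (0.1/0.8800)·-5.0000 = -0.5682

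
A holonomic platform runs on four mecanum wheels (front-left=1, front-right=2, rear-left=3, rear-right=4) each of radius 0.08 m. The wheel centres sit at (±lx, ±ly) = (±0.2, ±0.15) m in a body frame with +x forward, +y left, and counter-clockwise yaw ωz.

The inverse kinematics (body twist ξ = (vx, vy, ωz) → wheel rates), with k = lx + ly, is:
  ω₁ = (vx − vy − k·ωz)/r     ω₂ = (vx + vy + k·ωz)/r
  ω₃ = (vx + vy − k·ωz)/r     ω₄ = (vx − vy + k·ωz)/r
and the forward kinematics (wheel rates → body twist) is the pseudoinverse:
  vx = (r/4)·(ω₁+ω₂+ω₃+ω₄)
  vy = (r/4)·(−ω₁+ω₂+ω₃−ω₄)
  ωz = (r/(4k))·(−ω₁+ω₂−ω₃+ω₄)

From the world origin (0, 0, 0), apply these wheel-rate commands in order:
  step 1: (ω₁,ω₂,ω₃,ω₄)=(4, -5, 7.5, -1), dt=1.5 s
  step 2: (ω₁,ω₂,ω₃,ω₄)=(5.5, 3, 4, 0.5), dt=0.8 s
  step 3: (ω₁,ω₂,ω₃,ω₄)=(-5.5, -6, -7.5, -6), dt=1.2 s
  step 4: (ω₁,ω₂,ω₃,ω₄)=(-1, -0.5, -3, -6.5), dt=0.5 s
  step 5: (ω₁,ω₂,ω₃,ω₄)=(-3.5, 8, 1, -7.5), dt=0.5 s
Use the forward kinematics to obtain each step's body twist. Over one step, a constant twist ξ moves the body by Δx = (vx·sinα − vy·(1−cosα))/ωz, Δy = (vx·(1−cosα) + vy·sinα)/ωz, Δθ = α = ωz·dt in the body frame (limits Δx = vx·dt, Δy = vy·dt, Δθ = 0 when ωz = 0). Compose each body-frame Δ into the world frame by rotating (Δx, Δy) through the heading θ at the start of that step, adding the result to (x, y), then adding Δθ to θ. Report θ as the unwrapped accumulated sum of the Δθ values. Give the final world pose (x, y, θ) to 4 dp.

step 1: ξ=(vx,vy,ωz)=(0.1100, -0.0100, -1.0000), dt=1.5 → body Δ=(0.1004, -0.1122, -1.5000) → world pose (0.1004, -0.1122, -1.5000)
step 2: ξ=(vx,vy,ωz)=(0.2600, 0.0200, -0.3429), dt=0.8 → body Δ=(0.2076, -0.0125, -0.2743) → world pose (0.1026, -0.3201, -1.7743)
step 3: ξ=(vx,vy,ωz)=(-0.5000, -0.0400, 0.0571), dt=1.2 → body Δ=(-0.5979, -0.0685, 0.0686) → world pose (0.1563, 0.2793, -1.7057)
step 4: ξ=(vx,vy,ωz)=(-0.2200, 0.0800, -0.1714), dt=0.5 → body Δ=(-0.1082, 0.0447, -0.0857) → world pose (0.2151, 0.3804, -1.7914)
step 5: ξ=(vx,vy,ωz)=(-0.0400, 0.4000, 0.1714), dt=0.5 → body Δ=(-0.0285, 0.1989, 0.0857) → world pose (0.4154, 0.3647, -1.7057)

(0.4154, 0.3647, -1.7057)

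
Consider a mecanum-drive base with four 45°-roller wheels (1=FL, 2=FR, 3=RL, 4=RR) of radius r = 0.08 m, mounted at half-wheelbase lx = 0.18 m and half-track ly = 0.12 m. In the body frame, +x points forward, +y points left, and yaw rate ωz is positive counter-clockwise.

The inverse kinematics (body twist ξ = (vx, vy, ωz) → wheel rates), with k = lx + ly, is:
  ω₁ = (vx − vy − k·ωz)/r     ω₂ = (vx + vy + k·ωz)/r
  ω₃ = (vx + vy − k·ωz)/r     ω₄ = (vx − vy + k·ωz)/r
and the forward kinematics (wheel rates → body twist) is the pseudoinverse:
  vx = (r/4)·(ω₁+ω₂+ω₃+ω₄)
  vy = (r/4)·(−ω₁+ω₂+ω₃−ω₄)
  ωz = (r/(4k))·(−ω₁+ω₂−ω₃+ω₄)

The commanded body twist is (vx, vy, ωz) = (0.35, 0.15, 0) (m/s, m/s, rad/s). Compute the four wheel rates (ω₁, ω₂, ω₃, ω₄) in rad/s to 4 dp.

(2.5000, 6.2500, 6.2500, 2.5000)

k = lx + ly = 0.18 + 0.12 = 0.3000;  k·ωz = 0.3000·0 = 0.0000
ω₁ (FL) = (vx − vy − k·ωz)/r = 0.2000/0.08 = 2.5000
ω₂ (FR) = (vx + vy + k·ωz)/r = 0.5000/0.08 = 6.2500
ω₃ (RL) = (vx + vy − k·ωz)/r = 0.5000/0.08 = 6.2500
ω₄ (RR) = (vx − vy + k·ωz)/r = 0.2000/0.08 = 2.5000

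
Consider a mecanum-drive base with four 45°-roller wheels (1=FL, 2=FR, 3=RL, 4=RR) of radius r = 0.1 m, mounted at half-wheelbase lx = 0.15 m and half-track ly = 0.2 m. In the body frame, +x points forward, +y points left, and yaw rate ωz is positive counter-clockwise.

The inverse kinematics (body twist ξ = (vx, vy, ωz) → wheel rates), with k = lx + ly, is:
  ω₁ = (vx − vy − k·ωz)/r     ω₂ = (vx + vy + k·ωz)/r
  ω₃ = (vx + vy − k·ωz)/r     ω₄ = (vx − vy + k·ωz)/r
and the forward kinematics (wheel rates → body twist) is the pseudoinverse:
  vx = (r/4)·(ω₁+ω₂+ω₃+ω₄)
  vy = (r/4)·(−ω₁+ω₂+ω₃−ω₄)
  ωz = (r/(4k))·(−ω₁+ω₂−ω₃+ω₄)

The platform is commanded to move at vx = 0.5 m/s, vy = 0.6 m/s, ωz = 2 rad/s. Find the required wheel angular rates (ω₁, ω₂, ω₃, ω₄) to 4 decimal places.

(-8.0000, 18.0000, 4.0000, 6.0000)

k = lx + ly = 0.15 + 0.2 = 0.3500;  k·ωz = 0.3500·2 = 0.7000
ω₁ (FL) = (vx − vy − k·ωz)/r = -0.8000/0.1 = -8.0000
ω₂ (FR) = (vx + vy + k·ωz)/r = 1.8000/0.1 = 18.0000
ω₃ (RL) = (vx + vy − k·ωz)/r = 0.4000/0.1 = 4.0000
ω₄ (RR) = (vx − vy + k·ωz)/r = 0.6000/0.1 = 6.0000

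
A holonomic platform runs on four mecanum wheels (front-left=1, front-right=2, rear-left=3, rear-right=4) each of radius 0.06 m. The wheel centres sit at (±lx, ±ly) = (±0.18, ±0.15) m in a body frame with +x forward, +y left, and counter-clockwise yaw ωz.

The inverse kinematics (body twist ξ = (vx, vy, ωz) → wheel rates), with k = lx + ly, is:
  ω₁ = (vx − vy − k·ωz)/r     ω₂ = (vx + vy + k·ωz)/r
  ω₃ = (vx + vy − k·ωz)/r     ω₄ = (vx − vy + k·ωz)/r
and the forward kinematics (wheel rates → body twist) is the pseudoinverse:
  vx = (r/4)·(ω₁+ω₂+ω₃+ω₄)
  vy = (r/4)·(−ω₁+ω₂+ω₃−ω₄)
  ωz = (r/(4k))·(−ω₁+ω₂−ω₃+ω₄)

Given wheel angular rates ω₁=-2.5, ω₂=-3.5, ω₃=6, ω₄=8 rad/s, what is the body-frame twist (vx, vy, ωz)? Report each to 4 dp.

k = lx + ly = 0.18 + 0.15 = 0.3300
ω₁+ω₂+ω₃+ω₄ = 8.0000  →  vx = (0.06/4)·8.0000 = 0.1200
−ω₁+ω₂+ω₃−ω₄ = -3.0000  →  vy = (0.06/4)·-3.0000 = -0.0450
−ω₁+ω₂−ω₃+ω₄ = 1.0000  →  ωz = (0.06/1.3200)·1.0000 = 0.0455

(0.1200, -0.0450, 0.0455)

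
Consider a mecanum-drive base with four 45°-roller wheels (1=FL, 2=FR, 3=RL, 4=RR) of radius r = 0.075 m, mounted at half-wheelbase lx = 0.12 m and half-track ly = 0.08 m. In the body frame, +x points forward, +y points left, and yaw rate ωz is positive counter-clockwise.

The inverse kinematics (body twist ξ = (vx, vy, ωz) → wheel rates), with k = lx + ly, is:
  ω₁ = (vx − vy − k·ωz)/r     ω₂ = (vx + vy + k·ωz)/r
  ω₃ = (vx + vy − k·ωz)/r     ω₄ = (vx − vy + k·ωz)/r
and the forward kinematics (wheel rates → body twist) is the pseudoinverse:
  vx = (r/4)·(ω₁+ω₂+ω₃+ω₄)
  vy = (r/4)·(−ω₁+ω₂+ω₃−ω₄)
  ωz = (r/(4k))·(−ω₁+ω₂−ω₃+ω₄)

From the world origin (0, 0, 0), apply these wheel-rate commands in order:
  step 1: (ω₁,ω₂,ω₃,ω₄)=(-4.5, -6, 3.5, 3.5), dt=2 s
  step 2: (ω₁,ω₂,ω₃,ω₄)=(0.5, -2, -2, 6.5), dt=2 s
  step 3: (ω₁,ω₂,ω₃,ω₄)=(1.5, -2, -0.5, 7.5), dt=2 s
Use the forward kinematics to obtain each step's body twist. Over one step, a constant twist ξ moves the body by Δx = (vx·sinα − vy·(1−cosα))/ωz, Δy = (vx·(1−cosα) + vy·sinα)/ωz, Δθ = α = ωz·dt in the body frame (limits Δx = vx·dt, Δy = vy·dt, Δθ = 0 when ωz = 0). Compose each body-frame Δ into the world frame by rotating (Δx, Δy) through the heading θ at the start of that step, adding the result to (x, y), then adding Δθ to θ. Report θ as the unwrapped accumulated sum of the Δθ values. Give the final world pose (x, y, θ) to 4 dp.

step 1: ξ=(vx,vy,ωz)=(-0.0656, -0.0281, -0.1406), dt=2.0 → body Δ=(-0.1374, -0.0372, -0.2812) → world pose (-0.1374, -0.0372, -0.2812)
step 2: ξ=(vx,vy,ωz)=(0.0563, -0.2062, 0.5625), dt=2.0 → body Δ=(0.2988, -0.2739, 1.1250) → world pose (0.0736, -0.3833, 0.8437)
step 3: ξ=(vx,vy,ωz)=(0.1219, -0.2156, 0.4219), dt=2.0 → body Δ=(0.3872, -0.2850, 0.8437) → world pose (0.5439, -0.2834, 1.6875)

(0.5439, -0.2834, 1.6875)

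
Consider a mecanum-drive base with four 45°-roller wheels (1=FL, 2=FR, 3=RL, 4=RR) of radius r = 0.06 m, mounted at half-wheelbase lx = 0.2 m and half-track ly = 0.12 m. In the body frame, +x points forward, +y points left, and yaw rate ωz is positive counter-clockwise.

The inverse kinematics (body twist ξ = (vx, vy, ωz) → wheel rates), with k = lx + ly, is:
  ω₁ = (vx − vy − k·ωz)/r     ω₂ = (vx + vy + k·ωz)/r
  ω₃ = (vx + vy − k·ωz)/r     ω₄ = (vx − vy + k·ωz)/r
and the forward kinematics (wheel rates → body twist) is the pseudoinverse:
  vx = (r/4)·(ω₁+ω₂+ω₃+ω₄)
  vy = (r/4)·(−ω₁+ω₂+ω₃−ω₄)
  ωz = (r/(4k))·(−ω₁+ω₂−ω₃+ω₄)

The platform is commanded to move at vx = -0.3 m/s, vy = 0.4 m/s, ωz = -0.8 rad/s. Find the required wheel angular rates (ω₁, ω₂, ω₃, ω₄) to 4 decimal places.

(-7.4000, -2.6000, 5.9333, -15.9333)

k = lx + ly = 0.2 + 0.12 = 0.3200;  k·ωz = 0.3200·-0.8 = -0.2560
ω₁ (FL) = (vx − vy − k·ωz)/r = -0.4440/0.06 = -7.4000
ω₂ (FR) = (vx + vy + k·ωz)/r = -0.1560/0.06 = -2.6000
ω₃ (RL) = (vx + vy − k·ωz)/r = 0.3560/0.06 = 5.9333
ω₄ (RR) = (vx − vy + k·ωz)/r = -0.9560/0.06 = -15.9333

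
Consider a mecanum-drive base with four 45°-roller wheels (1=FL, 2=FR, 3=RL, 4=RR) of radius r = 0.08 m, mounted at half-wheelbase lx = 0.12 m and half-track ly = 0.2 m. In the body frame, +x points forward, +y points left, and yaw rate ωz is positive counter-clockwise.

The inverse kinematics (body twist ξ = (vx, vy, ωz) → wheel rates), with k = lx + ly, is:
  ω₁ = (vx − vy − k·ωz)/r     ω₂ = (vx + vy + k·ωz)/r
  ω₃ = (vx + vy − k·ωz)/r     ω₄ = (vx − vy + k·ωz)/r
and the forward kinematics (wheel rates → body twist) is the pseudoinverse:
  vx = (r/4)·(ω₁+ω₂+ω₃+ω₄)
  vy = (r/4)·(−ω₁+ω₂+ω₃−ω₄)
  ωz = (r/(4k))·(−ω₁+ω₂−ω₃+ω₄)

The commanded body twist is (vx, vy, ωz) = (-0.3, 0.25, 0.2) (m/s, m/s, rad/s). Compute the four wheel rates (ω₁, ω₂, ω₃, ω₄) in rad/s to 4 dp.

(-7.6750, 0.1750, -1.4250, -6.0750)

k = lx + ly = 0.12 + 0.2 = 0.3200;  k·ωz = 0.3200·0.2 = 0.0640
ω₁ (FL) = (vx − vy − k·ωz)/r = -0.6140/0.08 = -7.6750
ω₂ (FR) = (vx + vy + k·ωz)/r = 0.0140/0.08 = 0.1750
ω₃ (RL) = (vx + vy − k·ωz)/r = -0.1140/0.08 = -1.4250
ω₄ (RR) = (vx − vy + k·ωz)/r = -0.4860/0.08 = -6.0750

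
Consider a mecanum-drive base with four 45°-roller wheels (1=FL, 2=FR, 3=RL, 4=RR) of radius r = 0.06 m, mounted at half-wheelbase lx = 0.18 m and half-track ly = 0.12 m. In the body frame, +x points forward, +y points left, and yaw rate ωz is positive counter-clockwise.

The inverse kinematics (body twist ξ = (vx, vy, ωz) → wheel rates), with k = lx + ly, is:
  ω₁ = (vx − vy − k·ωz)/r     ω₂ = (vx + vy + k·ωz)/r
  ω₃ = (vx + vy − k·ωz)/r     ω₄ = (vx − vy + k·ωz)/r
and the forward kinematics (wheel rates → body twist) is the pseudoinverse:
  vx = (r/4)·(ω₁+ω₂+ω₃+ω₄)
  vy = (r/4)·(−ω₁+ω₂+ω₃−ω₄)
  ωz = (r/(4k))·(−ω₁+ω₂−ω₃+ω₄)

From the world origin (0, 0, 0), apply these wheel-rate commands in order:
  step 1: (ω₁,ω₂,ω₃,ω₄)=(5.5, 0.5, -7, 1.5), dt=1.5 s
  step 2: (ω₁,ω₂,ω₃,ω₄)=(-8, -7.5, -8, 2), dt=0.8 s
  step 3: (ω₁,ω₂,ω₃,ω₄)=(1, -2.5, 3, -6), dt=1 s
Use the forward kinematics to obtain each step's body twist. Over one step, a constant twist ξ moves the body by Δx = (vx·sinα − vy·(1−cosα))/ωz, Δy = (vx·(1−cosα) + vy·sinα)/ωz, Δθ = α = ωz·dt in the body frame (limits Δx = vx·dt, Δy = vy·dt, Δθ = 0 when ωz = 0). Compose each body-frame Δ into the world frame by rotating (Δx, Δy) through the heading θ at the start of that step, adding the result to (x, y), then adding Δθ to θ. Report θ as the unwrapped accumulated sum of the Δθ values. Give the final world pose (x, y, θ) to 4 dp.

(-0.2170, -0.4645, 0.0575)

step 1: ξ=(vx,vy,ωz)=(0.0075, -0.2025, 0.1750), dt=1.5 → body Δ=(0.0508, -0.2988, 0.2625) → world pose (0.0508, -0.2988, 0.2625)
step 2: ξ=(vx,vy,ωz)=(-0.3225, -0.1425, 0.5250), dt=0.8 → body Δ=(-0.2269, -0.1641, 0.4200) → world pose (-0.1258, -0.5161, 0.6825)
step 3: ξ=(vx,vy,ωz)=(-0.0675, 0.0825, -0.6250), dt=1.0 → body Δ=(-0.0382, 0.0976, -0.6250) → world pose (-0.2170, -0.4645, 0.0575)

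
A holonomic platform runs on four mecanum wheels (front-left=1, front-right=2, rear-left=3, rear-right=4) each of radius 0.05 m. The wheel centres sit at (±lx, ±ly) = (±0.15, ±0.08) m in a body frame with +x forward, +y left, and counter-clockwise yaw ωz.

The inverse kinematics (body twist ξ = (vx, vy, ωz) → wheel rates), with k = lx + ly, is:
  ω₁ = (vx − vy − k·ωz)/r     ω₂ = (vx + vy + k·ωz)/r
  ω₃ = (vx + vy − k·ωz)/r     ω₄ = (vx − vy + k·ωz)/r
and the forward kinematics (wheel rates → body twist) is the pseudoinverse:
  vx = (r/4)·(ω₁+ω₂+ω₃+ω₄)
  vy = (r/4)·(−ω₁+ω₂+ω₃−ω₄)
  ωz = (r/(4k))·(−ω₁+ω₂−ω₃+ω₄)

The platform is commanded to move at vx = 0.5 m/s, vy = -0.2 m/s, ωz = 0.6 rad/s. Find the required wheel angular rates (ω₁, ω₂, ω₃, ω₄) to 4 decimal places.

k = lx + ly = 0.15 + 0.08 = 0.2300;  k·ωz = 0.2300·0.6 = 0.1380
ω₁ (FL) = (vx − vy − k·ωz)/r = 0.5620/0.05 = 11.2400
ω₂ (FR) = (vx + vy + k·ωz)/r = 0.4380/0.05 = 8.7600
ω₃ (RL) = (vx + vy − k·ωz)/r = 0.1620/0.05 = 3.2400
ω₄ (RR) = (vx − vy + k·ωz)/r = 0.8380/0.05 = 16.7600

(11.2400, 8.7600, 3.2400, 16.7600)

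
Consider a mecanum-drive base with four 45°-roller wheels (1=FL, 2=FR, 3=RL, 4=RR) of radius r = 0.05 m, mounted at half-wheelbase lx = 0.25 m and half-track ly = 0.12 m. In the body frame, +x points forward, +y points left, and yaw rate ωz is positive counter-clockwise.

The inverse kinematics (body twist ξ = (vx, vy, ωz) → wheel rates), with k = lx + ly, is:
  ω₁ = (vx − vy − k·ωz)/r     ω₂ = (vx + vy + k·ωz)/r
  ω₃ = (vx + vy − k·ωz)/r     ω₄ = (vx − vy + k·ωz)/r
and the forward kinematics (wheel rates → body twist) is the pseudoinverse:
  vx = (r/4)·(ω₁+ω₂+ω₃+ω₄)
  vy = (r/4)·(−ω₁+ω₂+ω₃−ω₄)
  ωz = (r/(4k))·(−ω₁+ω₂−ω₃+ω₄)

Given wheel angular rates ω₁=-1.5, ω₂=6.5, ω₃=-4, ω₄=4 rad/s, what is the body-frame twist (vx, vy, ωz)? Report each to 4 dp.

k = lx + ly = 0.25 + 0.12 = 0.3700
ω₁+ω₂+ω₃+ω₄ = 5.0000  →  vx = (0.05/4)·5.0000 = 0.0625
−ω₁+ω₂+ω₃−ω₄ = 0.0000  →  vy = (0.05/4)·0.0000 = 0.0000
−ω₁+ω₂−ω₃+ω₄ = 16.0000  →  ωz = (0.05/1.4800)·16.0000 = 0.5405

(0.0625, 0.0000, 0.5405)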